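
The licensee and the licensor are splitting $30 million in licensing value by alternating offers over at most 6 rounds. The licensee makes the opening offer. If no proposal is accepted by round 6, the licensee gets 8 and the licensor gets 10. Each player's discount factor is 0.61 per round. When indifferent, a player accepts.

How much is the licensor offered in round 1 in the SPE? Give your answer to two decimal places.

11.65

By backward induction:
Round 6 (the licensor proposes): the licensee gets 8 if talks fail, so the licensor offers 8 and keeps 22.
Round 5 (the licensee proposes): the licensor can get 22 next round, worth 0.61 × 22 = 13.42 now; the licensee offers that and keeps 16.58.
Round 4 (the licensor proposes): the licensee can get 16.58 next round, worth 0.61 × 16.58 = 10.1138 now, so the licensor offers 10.1138, keeping 19.8862.
Round 3 (the licensee proposes): the licensor can get 19.8862 next round, worth 0.61 × 19.8862 = 12.130582 now, so the licensee offers 12.130582, keeping 17.869418.
Round 2 (the licensor proposes): the licensee can get 17.869418 next round, worth 0.61 × 17.869418 = 10.90034498 now, so the licensor offers 10.90034498, keeping 19.09965502.
Round 1 (the licensee proposes): the licensor can get 19.09965502 next round, worth 0.61 × 19.09965502 = 11.6507895622 now; the licensee offers that and keeps 18.3492104378.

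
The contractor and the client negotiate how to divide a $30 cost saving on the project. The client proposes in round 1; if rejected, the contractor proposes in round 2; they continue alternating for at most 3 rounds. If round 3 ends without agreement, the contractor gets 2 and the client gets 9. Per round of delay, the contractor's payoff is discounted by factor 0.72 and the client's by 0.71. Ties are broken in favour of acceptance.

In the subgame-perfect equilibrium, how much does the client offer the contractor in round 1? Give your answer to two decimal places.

7.29

By backward induction:
Round 3 (the client proposes): the contractor gets 2 if talks fail, so the client offers 2 and keeps 28.
Round 2 (the contractor proposes): the client can get 28 next round, worth 0.71 × 28 = 19.88 now; the contractor offers that and keeps 10.12.
Round 1 (the client proposes): the contractor can get 10.12 next round, worth 0.72 × 10.12 = 7.2864 now, so the client offers 7.2864, keeping 22.7136.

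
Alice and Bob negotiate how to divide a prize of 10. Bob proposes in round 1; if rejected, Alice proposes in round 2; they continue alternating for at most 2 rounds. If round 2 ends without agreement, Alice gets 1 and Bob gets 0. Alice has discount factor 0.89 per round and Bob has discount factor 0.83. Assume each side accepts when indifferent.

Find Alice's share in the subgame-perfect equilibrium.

8.9

Round 2 (Alice proposes): rejection yields 0 for Bob; Alice offers 0 and keeps 10.
Round 1 (Bob proposes): Alice can get 10 next round, worth 0.89 × 10 = 8.9 now; Bob offers that and keeps 1.1.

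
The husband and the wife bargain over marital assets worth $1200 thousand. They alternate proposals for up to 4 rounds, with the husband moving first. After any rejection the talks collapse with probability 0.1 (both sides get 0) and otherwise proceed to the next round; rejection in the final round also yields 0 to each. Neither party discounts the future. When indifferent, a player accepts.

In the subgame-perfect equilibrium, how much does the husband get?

By backward induction:
Round 4 (the wife proposes): the husband will accept anything ≥ 0, so the wife offers 0 and keeps 1200.
Round 3 (the husband proposes): rejecting gives the wife an expected 0.9 × 1200 = 1080. The husband offers 1080 and keeps 1200 − 1080 = 120.
Round 2 (the wife proposes): rejecting gives the husband an expected 0.9 × 120 = 108. The wife offers 108 and keeps 1200 − 108 = 1092.
Round 1 (the husband proposes): rejecting gives the wife an expected 0.9 × 1092 = 982.8; the husband offers that and keeps 217.2.

217.2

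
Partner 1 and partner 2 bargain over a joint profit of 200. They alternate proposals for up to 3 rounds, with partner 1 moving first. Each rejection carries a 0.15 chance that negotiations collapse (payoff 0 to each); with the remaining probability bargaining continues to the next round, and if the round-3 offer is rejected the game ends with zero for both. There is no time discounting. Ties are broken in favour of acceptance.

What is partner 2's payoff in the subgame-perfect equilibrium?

25.5

Round 3 (partner 1 proposes): partner 2 will accept anything ≥ 0, so partner 1 offers 0 and keeps 200.
Round 2 (partner 2 proposes): rejecting gives partner 1 an expected 0.85 × 200 = 170, so partner 2 offers 170, keeping 30.
Round 1 (partner 1 proposes): rejecting gives partner 2 an expected 0.85 × 30 = 25.5; partner 1 offers that and keeps 174.5.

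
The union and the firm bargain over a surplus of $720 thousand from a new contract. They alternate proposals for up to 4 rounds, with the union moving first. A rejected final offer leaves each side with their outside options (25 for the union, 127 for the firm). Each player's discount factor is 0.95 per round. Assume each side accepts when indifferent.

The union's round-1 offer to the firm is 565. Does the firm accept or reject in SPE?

Work out the firm's continuation value if the offer is rejected.
Round 4 (the firm proposes): the union gets 25 if talks fail, so the firm offers 25 and keeps 695.
Round 3 (the union proposes): the firm can get 695 next round, worth 0.95 × 695 = 660.25 now; the union offers that and keeps 59.75.
Round 2 (the firm proposes): the union can get 59.75 next round, worth 0.95 × 59.75 = 56.7625 now; the firm offers that and keeps 663.2375.
So by rejecting in round 1, the firm gets 663.2375 next round, worth 0.95 × 663.2375 = 630.075625 now.
Offer 565 < 630.075625, so the firm rejects.

Reject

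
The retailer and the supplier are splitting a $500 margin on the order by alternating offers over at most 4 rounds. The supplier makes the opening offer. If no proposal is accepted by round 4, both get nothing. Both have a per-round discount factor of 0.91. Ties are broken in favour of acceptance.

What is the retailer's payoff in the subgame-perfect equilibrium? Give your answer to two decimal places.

By backward induction:
Round 4 (the retailer proposes): rejection yields 0 for the supplier; the retailer offers 0 and keeps 500.
Round 3 (the supplier proposes): the retailer can get 500 next round, worth 0.91 × 500 = 455 now; the supplier offers that and keeps 45.
Round 2 (the retailer proposes): the supplier can get 45 next round, worth 0.91 × 45 = 40.95 now, so the retailer offers 40.95, keeping 459.05.
Round 1 (the supplier proposes): the retailer can get 459.05 next round, worth 0.91 × 459.05 = 417.7355 now. The supplier offers 417.7355 and keeps 500 − 417.7355 = 82.2645.

417.74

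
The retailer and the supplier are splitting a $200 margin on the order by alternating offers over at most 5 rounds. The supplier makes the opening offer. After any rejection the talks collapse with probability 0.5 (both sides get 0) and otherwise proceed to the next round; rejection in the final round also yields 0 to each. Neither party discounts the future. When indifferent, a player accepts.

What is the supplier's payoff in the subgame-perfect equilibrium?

137.5

By backward induction:
Round 5 (the supplier proposes): the retailer will accept anything ≥ 0, so the supplier offers 0 and keeps 200.
Round 4 (the retailer proposes): rejecting gives the supplier an expected 0.5 × 200 = 100. The retailer offers 100 and keeps 200 − 100 = 100.
Round 3 (the supplier proposes): rejecting gives the retailer an expected 0.5 × 100 = 50, so the supplier offers 50, keeping 150.
Round 2 (the retailer proposes): rejecting gives the supplier an expected 0.5 × 150 = 75, so the retailer offers 75, keeping 125.
Round 1 (the supplier proposes): rejecting gives the retailer an expected 0.5 × 125 = 62.5; the supplier offers that and keeps 137.5.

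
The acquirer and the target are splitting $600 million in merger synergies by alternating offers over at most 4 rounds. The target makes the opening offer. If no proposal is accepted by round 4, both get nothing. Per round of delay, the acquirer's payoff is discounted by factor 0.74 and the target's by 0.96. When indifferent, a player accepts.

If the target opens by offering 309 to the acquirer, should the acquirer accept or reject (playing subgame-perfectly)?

Work out the acquirer's continuation value if the offer is rejected.
Round 4 (the acquirer proposes): the target will accept anything ≥ 0, so the acquirer offers 0 and keeps 600.
Round 3 (the target proposes): the acquirer can get 600 next round, worth 0.74 × 600 = 444 now. The target offers 444 and keeps 600 − 444 = 156.
Round 2 (the acquirer proposes): the target can get 156 next round, worth 0.96 × 156 = 149.76 now, so the acquirer offers 149.76, keeping 450.24.
So by rejecting in round 1, the acquirer gets 450.24 next round, worth 0.74 × 450.24 = 333.1776 now.
Offer 309 < 333.1776, so the acquirer rejects.

Reject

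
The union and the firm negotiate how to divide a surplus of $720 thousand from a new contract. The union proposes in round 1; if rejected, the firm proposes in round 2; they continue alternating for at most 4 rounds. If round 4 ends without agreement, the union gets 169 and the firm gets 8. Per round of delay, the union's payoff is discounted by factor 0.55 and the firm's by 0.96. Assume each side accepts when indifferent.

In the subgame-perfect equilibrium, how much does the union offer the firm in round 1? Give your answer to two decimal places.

Round 4 (the firm proposes): the union gets 169 if talks fail, so the firm offers 169 and keeps 551.
Round 3 (the union proposes): the firm can get 551 next round, worth 0.96 × 551 = 528.96 now; the union offers that and keeps 191.04.
Round 2 (the firm proposes): the union can get 191.04 next round, worth 0.55 × 191.04 = 105.072 now; the firm offers that and keeps 614.928.
Round 1 (the union proposes): the firm can get 614.928 next round, worth 0.96 × 614.928 = 590.33088 now. The union offers 590.33088 and keeps 720 − 590.33088 = 129.66912.

590.33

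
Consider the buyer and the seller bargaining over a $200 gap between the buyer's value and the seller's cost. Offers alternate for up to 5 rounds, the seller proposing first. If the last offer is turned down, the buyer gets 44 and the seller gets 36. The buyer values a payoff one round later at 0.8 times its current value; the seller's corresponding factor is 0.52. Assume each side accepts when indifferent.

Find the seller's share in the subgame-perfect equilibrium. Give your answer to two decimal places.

83.64

Work backward from the last round.
Round 5 (the seller proposes): the buyer gets 44 if talks fail, so the seller offers 44 and keeps 156.
Round 4 (the buyer proposes): the seller can get 156 next round, worth 0.52 × 156 = 81.12 now. The buyer offers 81.12 and keeps 200 − 81.12 = 118.88.
Round 3 (the seller proposes): the buyer can get 118.88 next round, worth 0.8 × 118.88 = 95.104 now, so the seller offers 95.104, keeping 104.896.
Round 2 (the buyer proposes): the seller can get 104.896 next round, worth 0.52 × 104.896 = 54.54592 now, so the buyer offers 54.54592, keeping 145.45408.
Round 1 (the seller proposes): the buyer can get 145.45408 next round, worth 0.8 × 145.45408 = 116.363264 now, so the seller offers 116.363264, keeping 83.636736.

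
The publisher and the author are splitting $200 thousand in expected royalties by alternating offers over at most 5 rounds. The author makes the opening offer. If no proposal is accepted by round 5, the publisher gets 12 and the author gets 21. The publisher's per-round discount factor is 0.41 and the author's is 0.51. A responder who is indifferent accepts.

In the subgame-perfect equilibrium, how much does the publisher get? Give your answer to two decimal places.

49.11

Round 5 (the author proposes): the publisher gets 12 if talks fail, so the author offers 12 and keeps 188.
Round 4 (the publisher proposes): the author can get 188 next round, worth 0.51 × 188 = 95.88 now; the publisher offers that and keeps 104.12.
Round 3 (the author proposes): the publisher can get 104.12 next round, worth 0.41 × 104.12 = 42.6892 now; the author offers that and keeps 157.3108.
Round 2 (the publisher proposes): the author can get 157.3108 next round, worth 0.51 × 157.3108 = 80.228508 now. The publisher offers 80.228508 and keeps 200 − 80.228508 = 119.771492.
Round 1 (the author proposes): the publisher can get 119.771492 next round, worth 0.41 × 119.771492 = 49.10631172 now, so the author offers 49.10631172, keeping 150.89368828.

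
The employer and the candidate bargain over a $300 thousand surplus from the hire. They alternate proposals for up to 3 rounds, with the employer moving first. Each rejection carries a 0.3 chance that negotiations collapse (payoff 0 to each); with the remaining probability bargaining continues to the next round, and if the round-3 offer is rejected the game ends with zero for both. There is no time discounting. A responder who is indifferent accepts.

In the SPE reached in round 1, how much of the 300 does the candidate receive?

Round 3 (the employer proposes): the candidate will accept anything ≥ 0, so the employer offers 0 and keeps 300.
Round 2 (the candidate proposes): rejecting gives the employer an expected 0.7 × 300 = 210, so the candidate offers 210, keeping 90.
Round 1 (the employer proposes): rejecting gives the candidate an expected 0.7 × 90 = 63. The employer offers 63 and keeps 300 − 63 = 237.

63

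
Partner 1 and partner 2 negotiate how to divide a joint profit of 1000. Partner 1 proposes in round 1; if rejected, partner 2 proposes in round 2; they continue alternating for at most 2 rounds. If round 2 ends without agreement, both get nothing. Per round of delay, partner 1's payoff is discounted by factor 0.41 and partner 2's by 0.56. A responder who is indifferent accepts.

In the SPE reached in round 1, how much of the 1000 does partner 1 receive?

Work backward from the last round.
Round 2 (partner 2 proposes): rejection yields 0 for partner 1; partner 2 offers 0 and keeps 1000.
Round 1 (partner 1 proposes): partner 2 can get 1000 next round, worth 0.56 × 1000 = 560 now, so partner 1 offers 560, keeping 440.

440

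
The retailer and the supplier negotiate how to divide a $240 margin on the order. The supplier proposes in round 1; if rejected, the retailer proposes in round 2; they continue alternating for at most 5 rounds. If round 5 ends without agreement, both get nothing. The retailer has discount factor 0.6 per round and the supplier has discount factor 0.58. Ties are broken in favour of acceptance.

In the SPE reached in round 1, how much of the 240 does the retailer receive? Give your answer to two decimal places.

81.53

Round 5 (the supplier proposes): the retailer will accept anything ≥ 0, so the supplier offers 0 and keeps 240.
Round 4 (the retailer proposes): the supplier can get 240 next round, worth 0.58 × 240 = 139.2 now; the retailer offers that and keeps 100.8.
Round 3 (the supplier proposes): the retailer can get 100.8 next round, worth 0.6 × 100.8 = 60.48 now; the supplier offers that and keeps 179.52.
Round 2 (the retailer proposes): the supplier can get 179.52 next round, worth 0.58 × 179.52 = 104.1216 now, so the retailer offers 104.1216, keeping 135.8784.
Round 1 (the supplier proposes): the retailer can get 135.8784 next round, worth 0.6 × 135.8784 = 81.52704 now. The supplier offers 81.52704 and keeps 240 − 81.52704 = 158.47296.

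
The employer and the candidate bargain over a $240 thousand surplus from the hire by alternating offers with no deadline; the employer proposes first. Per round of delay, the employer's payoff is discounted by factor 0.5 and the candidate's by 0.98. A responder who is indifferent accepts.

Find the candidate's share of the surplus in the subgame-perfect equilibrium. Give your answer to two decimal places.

When the employer proposes, the candidate accepts any offer worth at least 0.98 times what the candidate would get by proposing next round; and vice versa.
This gives x = 240 − 0.98y and y = 240 − 0.5x, where x and y are each side's share when it proposes.
Hence (1 − 0.98·0.5)x = 240(1 − 0.98), i.e. 0.51·x = 4.8.
x ≈ 9.4118; the candidate's share is 240 − x ≈ 230.5882.

230.59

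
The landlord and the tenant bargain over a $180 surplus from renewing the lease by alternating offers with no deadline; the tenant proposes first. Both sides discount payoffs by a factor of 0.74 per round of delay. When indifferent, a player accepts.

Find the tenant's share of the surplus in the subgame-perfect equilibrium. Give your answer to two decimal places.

103.45

In a stationary SPE each proposer offers the other exactly their discounted continuation value.
If the tenant keeps x when proposing and the landlord keeps y when proposing, then x = 180 − 0.74y and y = 180 − 0.74x.
Solving: x = 180(1 − 0.74) / (1 − 0.74·0.74) = 46.8 / 0.4524 ≈ 103.4483.
The landlord gets 180 − 103.4483 ≈ 76.5517.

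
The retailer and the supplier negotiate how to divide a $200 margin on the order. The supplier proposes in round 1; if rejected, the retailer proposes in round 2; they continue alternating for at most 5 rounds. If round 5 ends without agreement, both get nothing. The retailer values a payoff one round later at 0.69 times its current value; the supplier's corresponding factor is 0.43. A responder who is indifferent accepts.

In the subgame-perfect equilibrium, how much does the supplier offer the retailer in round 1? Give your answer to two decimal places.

Round 5 (the supplier proposes): rejection yields 0 for the retailer; the supplier offers 0 and keeps 200.
Round 4 (the retailer proposes): the supplier can get 200 next round, worth 0.43 × 200 = 86 now, so the retailer offers 86, keeping 114.
Round 3 (the supplier proposes): the retailer can get 114 next round, worth 0.69 × 114 = 78.66 now, so the supplier offers 78.66, keeping 121.34.
Round 2 (the retailer proposes): the supplier can get 121.34 next round, worth 0.43 × 121.34 = 52.1762 now. The retailer offers 52.1762 and keeps 200 − 52.1762 = 147.8238.
Round 1 (the supplier proposes): the retailer can get 147.8238 next round, worth 0.69 × 147.8238 = 101.998422 now. The supplier offers 101.998422 and keeps 200 − 101.998422 = 98.001578.

102.00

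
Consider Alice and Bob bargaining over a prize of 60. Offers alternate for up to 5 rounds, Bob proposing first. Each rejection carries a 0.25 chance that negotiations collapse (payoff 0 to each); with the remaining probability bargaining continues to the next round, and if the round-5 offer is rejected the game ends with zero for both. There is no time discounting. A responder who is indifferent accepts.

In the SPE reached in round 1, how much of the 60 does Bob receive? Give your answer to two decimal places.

Round 5 (Bob proposes): rejection yields 0 for Alice; Bob offers 0 and keeps 60.
Round 4 (Alice proposes): rejecting gives Bob an expected 0.75 × 60 = 45; Alice offers that and keeps 15.
Round 3 (Bob proposes): rejecting gives Alice an expected 0.75 × 15 = 11.25; Bob offers that and keeps 48.75.
Round 2 (Alice proposes): rejecting gives Bob an expected 0.75 × 48.75 = 36.5625; Alice offers that and keeps 23.4375.
Round 1 (Bob proposes): rejecting gives Alice an expected 0.75 × 23.4375 = 17.578125. Bob offers 17.578125 and keeps 60 − 17.578125 = 42.421875.

42.42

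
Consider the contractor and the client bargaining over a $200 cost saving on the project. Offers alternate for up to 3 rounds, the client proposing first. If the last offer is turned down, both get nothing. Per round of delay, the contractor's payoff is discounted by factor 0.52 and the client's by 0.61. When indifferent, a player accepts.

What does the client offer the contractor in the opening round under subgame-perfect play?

Round 3 (the client proposes): rejection yields 0 for the contractor; the client offers 0 and keeps 200.
Round 2 (the contractor proposes): the client can get 200 next round, worth 0.61 × 200 = 122 now, so the contractor offers 122, keeping 78.
Round 1 (the client proposes): the contractor can get 78 next round, worth 0.52 × 78 = 40.56 now. The client offers 40.56 and keeps 200 − 40.56 = 159.44.

40.56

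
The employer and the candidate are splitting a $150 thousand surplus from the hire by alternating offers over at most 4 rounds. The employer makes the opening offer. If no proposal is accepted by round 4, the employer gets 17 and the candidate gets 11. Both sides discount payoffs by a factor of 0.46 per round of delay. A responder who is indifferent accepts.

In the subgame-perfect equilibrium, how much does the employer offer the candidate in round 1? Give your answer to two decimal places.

Round 4 (the candidate proposes): the employer gets 17 if talks fail, so the candidate offers 17 and keeps 133.
Round 3 (the employer proposes): the candidate can get 133 next round, worth 0.46 × 133 = 61.18 now. The employer offers 61.18 and keeps 150 − 61.18 = 88.82.
Round 2 (the candidate proposes): the employer can get 88.82 next round, worth 0.46 × 88.82 = 40.8572 now; the candidate offers that and keeps 109.1428.
Round 1 (the employer proposes): the candidate can get 109.1428 next round, worth 0.46 × 109.1428 = 50.205688 now. The employer offers 50.205688 and keeps 150 − 50.205688 = 99.794312.

50.21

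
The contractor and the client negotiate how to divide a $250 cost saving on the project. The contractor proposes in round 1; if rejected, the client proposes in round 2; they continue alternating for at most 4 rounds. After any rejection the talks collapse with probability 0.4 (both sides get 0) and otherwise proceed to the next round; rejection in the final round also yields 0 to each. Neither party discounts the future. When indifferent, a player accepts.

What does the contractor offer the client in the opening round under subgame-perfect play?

Round 4 (the client proposes): the contractor will accept anything ≥ 0, so the client offers 0 and keeps 250.
Round 3 (the contractor proposes): rejecting gives the client an expected 0.6 × 250 = 150. The contractor offers 150 and keeps 250 − 150 = 100.
Round 2 (the client proposes): rejecting gives the contractor an expected 0.6 × 100 = 60; the client offers that and keeps 190.
Round 1 (the contractor proposes): rejecting gives the client an expected 0.6 × 190 = 114, so the contractor offers 114, keeping 136.

114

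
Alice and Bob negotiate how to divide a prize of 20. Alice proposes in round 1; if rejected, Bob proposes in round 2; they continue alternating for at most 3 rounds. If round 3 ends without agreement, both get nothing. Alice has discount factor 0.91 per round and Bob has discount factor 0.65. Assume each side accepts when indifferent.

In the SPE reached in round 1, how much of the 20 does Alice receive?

Round 3 (Alice proposes): rejection yields 0 for Bob; Alice offers 0 and keeps 20.
Round 2 (Bob proposes): Alice can get 20 next round, worth 0.91 × 20 = 18.2 now; Bob offers that and keeps 1.8.
Round 1 (Alice proposes): Bob can get 1.8 next round, worth 0.65 × 1.8 = 1.17 now, so Alice offers 1.17, keeping 18.83.

18.83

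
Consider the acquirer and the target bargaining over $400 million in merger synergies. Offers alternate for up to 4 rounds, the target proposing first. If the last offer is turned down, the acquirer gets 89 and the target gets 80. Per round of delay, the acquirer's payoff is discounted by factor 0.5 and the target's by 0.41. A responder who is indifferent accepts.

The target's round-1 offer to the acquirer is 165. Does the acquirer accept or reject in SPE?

Accept

Round 4 (the acquirer proposes): the target gets 80 if talks fail, so the acquirer offers 80 and keeps 320.
Round 3 (the target proposes): the acquirer can get 320 next round, worth 0.5 × 320 = 160 now; the target offers that and keeps 240.
Round 2 (the acquirer proposes): the target can get 240 next round, worth 0.41 × 240 = 98.4 now. The acquirer offers 98.4 and keeps 400 − 98.4 = 301.6.
So by rejecting in round 1, the acquirer gets 301.6 next round, worth 0.5 × 301.6 = 150.8 now.
Offer 165 ≥ 150.8, so the acquirer accepts.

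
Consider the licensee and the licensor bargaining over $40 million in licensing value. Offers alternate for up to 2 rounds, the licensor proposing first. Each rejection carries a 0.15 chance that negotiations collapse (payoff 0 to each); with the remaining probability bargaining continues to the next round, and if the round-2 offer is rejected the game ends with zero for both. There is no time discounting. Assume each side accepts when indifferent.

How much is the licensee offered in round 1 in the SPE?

34

Round 2 (the licensee proposes): rejection yields 0 for the licensor; the licensee offers 0 and keeps 40.
Round 1 (the licensor proposes): rejecting gives the licensee an expected 0.85 × 40 = 34; the licensor offers that and keeps 6.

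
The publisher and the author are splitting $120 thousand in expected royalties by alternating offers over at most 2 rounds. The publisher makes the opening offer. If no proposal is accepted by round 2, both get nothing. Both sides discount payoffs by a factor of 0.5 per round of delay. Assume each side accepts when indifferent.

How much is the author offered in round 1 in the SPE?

60

By backward induction:
Round 2 (the author proposes): the publisher will accept anything ≥ 0, so the author offers 0 and keeps 120.
Round 1 (the publisher proposes): the author can get 120 next round, worth 0.5 × 120 = 60 now; the publisher offers that and keeps 60.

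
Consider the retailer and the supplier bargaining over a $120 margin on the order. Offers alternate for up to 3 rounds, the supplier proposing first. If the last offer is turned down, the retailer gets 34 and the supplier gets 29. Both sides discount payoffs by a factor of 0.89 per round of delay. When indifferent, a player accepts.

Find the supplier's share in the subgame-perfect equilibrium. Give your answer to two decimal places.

Work backward from the last round.
Round 3 (the supplier proposes): the retailer gets 34 if talks fail, so the supplier offers 34 and keeps 86.
Round 2 (the retailer proposes): the supplier can get 86 next round, worth 0.89 × 86 = 76.54 now; the retailer offers that and keeps 43.46.
Round 1 (the supplier proposes): the retailer can get 43.46 next round, worth 0.89 × 43.46 = 38.6794 now, so the supplier offers 38.6794, keeping 81.3206.

81.32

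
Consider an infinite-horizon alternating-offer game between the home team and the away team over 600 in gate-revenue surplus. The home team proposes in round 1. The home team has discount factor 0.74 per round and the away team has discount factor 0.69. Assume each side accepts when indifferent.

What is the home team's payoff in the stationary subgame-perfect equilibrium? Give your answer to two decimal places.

In a stationary SPE each proposer offers the other exactly their discounted continuation value.
If the home team keeps x when proposing and the away team keeps y when proposing, then x = 600 − 0.69y and y = 600 − 0.74x.
Solving: x = 600(1 − 0.69) / (1 − 0.74·0.69) = 186 / 0.4894 ≈ 380.0572.
The away team gets 600 − 380.0572 ≈ 219.9428.

380.06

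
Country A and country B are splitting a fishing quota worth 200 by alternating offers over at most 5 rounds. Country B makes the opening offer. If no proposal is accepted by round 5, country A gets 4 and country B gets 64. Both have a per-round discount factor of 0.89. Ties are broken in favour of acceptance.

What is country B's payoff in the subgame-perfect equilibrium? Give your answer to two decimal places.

Solve by backward induction from round 5.
Round 5 (country B proposes): country A gets 4 if talks fail, so country B offers 4 and keeps 196.
Round 4 (country A proposes): country B can get 196 next round, worth 0.89 × 196 = 174.44 now; country A offers that and keeps 25.56.
Round 3 (country B proposes): country A can get 25.56 next round, worth 0.89 × 25.56 = 22.7484 now; country B offers that and keeps 177.2516.
Round 2 (country A proposes): country B can get 177.2516 next round, worth 0.89 × 177.2516 = 157.753924 now, so country A offers 157.753924, keeping 42.246076.
Round 1 (country B proposes): country A can get 42.246076 next round, worth 0.89 × 42.246076 = 37.59900764 now; country B offers that and keeps 162.40099236.

162.40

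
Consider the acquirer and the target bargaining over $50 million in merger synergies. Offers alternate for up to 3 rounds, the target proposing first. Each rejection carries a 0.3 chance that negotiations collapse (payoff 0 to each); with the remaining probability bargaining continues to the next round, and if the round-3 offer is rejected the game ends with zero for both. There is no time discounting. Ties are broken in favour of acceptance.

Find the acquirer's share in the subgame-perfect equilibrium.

10.5

By backward induction:
Round 3 (the target proposes): the acquirer will accept anything ≥ 0, so the target offers 0 and keeps 50.
Round 2 (the acquirer proposes): rejecting gives the target an expected 0.7 × 50 = 35; the acquirer offers that and keeps 15.
Round 1 (the target proposes): rejecting gives the acquirer an expected 0.7 × 15 = 10.5; the target offers that and keeps 39.5.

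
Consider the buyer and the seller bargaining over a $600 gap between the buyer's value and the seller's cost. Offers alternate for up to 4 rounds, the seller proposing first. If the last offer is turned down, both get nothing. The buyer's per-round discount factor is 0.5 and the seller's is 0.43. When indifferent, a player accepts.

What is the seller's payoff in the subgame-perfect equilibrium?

Solve by backward induction from round 4.
Round 4 (the buyer proposes): the seller will accept anything ≥ 0, so the buyer offers 0 and keeps 600.
Round 3 (the seller proposes): the buyer can get 600 next round, worth 0.5 × 600 = 300 now. The seller offers 300 and keeps 600 − 300 = 300.
Round 2 (the buyer proposes): the seller can get 300 next round, worth 0.43 × 300 = 129 now, so the buyer offers 129, keeping 471.
Round 1 (the seller proposes): the buyer can get 471 next round, worth 0.5 × 471 = 235.5 now. The seller offers 235.5 and keeps 600 − 235.5 = 364.5.

364.5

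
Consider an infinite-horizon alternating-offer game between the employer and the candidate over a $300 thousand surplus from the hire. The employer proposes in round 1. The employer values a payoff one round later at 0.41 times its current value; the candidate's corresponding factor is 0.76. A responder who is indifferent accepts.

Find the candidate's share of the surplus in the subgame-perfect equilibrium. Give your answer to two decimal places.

195.41

In a stationary SPE each proposer offers the other exactly their discounted continuation value.
If the employer keeps x when proposing and the candidate keeps y when proposing, then x = 300 − 0.76y and y = 300 − 0.41x.
Solving: x = 300(1 − 0.76) / (1 − 0.41·0.76) = 72 / 0.6884 ≈ 104.5904.
The candidate gets 300 − 104.5904 ≈ 195.4096.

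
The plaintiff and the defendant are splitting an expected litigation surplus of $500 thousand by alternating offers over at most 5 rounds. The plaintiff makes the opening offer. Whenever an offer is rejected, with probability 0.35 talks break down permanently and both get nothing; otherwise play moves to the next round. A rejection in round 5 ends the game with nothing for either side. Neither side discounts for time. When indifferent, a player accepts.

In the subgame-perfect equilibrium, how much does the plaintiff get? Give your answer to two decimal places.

338.19

By backward induction:
Round 5 (the plaintiff proposes): the defendant will accept anything ≥ 0, so the plaintiff offers 0 and keeps 500.
Round 4 (the defendant proposes): rejecting gives the plaintiff an expected 0.65 × 500 = 325. The defendant offers 325 and keeps 500 − 325 = 175.
Round 3 (the plaintiff proposes): rejecting gives the defendant an expected 0.65 × 175 = 113.75. The plaintiff offers 113.75 and keeps 500 − 113.75 = 386.25.
Round 2 (the defendant proposes): rejecting gives the plaintiff an expected 0.65 × 386.25 = 251.0625. The defendant offers 251.0625 and keeps 500 − 251.0625 = 248.9375.
Round 1 (the plaintiff proposes): rejecting gives the defendant an expected 0.65 × 248.9375 = 161.809375; the plaintiff offers that and keeps 338.190625.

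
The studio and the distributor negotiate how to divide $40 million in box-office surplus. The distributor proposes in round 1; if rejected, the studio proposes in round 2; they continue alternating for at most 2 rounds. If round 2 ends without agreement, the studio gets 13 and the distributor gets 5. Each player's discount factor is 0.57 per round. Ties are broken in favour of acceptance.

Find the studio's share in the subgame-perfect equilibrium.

Solve by backward induction from round 2.
Round 2 (the studio proposes): the distributor gets 5 if talks fail, so the studio offers 5 and keeps 35.
Round 1 (the distributor proposes): the studio can get 35 next round, worth 0.57 × 35 = 19.95 now. The distributor offers 19.95 and keeps 40 − 19.95 = 20.05.

19.95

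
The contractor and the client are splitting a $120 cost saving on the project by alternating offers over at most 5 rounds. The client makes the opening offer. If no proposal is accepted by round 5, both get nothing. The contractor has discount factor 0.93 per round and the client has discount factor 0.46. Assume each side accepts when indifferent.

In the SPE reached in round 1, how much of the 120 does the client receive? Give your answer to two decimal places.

Round 5 (the client proposes): the contractor will accept anything ≥ 0, so the client offers 0 and keeps 120.
Round 4 (the contractor proposes): the client can get 120 next round, worth 0.46 × 120 = 55.2 now, so the contractor offers 55.2, keeping 64.8.
Round 3 (the client proposes): the contractor can get 64.8 next round, worth 0.93 × 64.8 = 60.264 now. The client offers 60.264 and keeps 120 − 60.264 = 59.736.
Round 2 (the contractor proposes): the client can get 59.736 next round, worth 0.46 × 59.736 = 27.47856 now. The contractor offers 27.47856 and keeps 120 − 27.47856 = 92.52144.
Round 1 (the client proposes): the contractor can get 92.52144 next round, worth 0.93 × 92.52144 = 86.0449392 now; the client offers that and keeps 33.9550608.

33.96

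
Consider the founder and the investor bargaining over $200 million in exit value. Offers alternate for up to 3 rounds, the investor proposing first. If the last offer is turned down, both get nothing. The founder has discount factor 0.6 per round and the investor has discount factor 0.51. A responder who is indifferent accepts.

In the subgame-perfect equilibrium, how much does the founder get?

Work backward from the last round.
Round 3 (the investor proposes): the founder will accept anything ≥ 0, so the investor offers 0 and keeps 200.
Round 2 (the founder proposes): the investor can get 200 next round, worth 0.51 × 200 = 102 now. The founder offers 102 and keeps 200 − 102 = 98.
Round 1 (the investor proposes): the founder can get 98 next round, worth 0.6 × 98 = 58.8 now. The investor offers 58.8 and keeps 200 − 58.8 = 141.2.

58.8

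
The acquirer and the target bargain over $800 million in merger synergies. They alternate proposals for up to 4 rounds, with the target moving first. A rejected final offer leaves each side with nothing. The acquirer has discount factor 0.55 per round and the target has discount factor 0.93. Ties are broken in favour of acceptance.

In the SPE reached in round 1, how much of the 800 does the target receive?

544.14

Round 4 (the acquirer proposes): rejection yields 0 for the target; the acquirer offers 0 and keeps 800.
Round 3 (the target proposes): the acquirer can get 800 next round, worth 0.55 × 800 = 440 now, so the target offers 440, keeping 360.
Round 2 (the acquirer proposes): the target can get 360 next round, worth 0.93 × 360 = 334.8 now; the acquirer offers that and keeps 465.2.
Round 1 (the target proposes): the acquirer can get 465.2 next round, worth 0.55 × 465.2 = 255.86 now; the target offers that and keeps 544.14.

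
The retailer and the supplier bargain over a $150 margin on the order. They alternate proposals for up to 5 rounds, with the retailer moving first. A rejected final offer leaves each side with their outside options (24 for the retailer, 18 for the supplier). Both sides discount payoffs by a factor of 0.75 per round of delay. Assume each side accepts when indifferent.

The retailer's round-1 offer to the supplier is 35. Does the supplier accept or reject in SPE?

Round 5 (the retailer proposes): the supplier gets 18 if talks fail, so the retailer offers 18 and keeps 132.
Round 4 (the supplier proposes): the retailer can get 132 next round, worth 0.75 × 132 = 99 now; the supplier offers that and keeps 51.
Round 3 (the retailer proposes): the supplier can get 51 next round, worth 0.75 × 51 = 38.25 now; the retailer offers that and keeps 111.75.
Round 2 (the supplier proposes): the retailer can get 111.75 next round, worth 0.75 × 111.75 = 83.8125 now; the supplier offers that and keeps 66.1875.
So by rejecting in round 1, the supplier gets 66.1875 next round, worth 0.75 × 66.1875 = 49.640625 now.
Offer 35 < 49.640625, so the supplier rejects.

Reject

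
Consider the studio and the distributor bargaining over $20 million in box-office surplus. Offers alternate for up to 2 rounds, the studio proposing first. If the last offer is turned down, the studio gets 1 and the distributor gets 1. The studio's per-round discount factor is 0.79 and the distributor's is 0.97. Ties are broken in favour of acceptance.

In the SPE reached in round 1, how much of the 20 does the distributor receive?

18.43

Round 2 (the distributor proposes): the studio gets 1 if talks fail, so the distributor offers 1 and keeps 19.
Round 1 (the studio proposes): the distributor can get 19 next round, worth 0.97 × 19 = 18.43 now. The studio offers 18.43 and keeps 20 − 18.43 = 1.57.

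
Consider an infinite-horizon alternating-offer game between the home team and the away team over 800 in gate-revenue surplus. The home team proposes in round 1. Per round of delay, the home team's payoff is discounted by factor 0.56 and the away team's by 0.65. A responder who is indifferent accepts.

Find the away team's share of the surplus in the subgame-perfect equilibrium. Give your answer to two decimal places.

359.75

In a stationary SPE each proposer offers the other exactly their discounted continuation value.
If the home team keeps x when proposing and the away team keeps y when proposing, then x = 800 − 0.65y and y = 800 − 0.56x.
Solving: x = 800(1 − 0.65) / (1 − 0.56·0.65) = 280 / 0.636 ≈ 440.2516.
The away team gets 800 − 440.2516 ≈ 359.7484.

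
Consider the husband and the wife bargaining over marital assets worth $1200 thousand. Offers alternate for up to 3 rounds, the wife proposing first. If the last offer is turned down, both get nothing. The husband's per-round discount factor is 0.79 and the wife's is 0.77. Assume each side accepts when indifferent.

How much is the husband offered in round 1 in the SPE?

Solve by backward induction from round 3.
Round 3 (the wife proposes): the husband will accept anything ≥ 0, so the wife offers 0 and keeps 1200.
Round 2 (the husband proposes): the wife can get 1200 next round, worth 0.77 × 1200 = 924 now; the husband offers that and keeps 276.
Round 1 (the wife proposes): the husband can get 276 next round, worth 0.79 × 276 = 218.04 now. The wife offers 218.04 and keeps 1200 − 218.04 = 981.96.

218.04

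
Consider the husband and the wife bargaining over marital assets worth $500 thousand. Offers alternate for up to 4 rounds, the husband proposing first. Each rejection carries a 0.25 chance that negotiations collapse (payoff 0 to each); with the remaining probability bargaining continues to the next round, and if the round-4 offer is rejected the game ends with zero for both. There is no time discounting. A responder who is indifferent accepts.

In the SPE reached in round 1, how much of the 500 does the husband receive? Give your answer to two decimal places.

195.31

By backward induction:
Round 4 (the wife proposes): the husband will accept anything ≥ 0, so the wife offers 0 and keeps 500.
Round 3 (the husband proposes): rejecting gives the wife an expected 0.75 × 500 = 375; the husband offers that and keeps 125.
Round 2 (the wife proposes): rejecting gives the husband an expected 0.75 × 125 = 93.75; the wife offers that and keeps 406.25.
Round 1 (the husband proposes): rejecting gives the wife an expected 0.75 × 406.25 = 304.6875. The husband offers 304.6875 and keeps 500 − 304.6875 = 195.3125.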